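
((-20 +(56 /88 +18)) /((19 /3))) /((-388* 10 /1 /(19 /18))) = 1 /17072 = 0.00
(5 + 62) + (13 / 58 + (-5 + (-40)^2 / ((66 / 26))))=1325497 / 1914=692.53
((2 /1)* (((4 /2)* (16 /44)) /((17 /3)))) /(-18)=-8 /561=-0.01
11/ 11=1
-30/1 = -30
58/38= 29/19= 1.53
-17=-17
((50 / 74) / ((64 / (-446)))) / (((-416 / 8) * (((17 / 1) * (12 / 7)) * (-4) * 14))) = -5575 / 100478976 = -0.00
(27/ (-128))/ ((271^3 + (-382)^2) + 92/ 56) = -0.00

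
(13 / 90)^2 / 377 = 0.00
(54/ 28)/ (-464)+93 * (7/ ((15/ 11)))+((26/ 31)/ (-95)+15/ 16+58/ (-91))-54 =105370723651/ 248699360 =423.69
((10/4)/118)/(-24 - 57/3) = -5/10148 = -0.00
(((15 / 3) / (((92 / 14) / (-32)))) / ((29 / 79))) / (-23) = 44240 / 15341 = 2.88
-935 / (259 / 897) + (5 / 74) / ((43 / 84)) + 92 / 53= -1910283391 / 590261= -3236.34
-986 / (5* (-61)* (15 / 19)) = 18734 / 4575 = 4.09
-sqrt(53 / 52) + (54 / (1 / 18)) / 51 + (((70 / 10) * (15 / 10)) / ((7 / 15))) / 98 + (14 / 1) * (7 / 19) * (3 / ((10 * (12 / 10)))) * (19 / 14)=17525 / 833 - sqrt(689) / 26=20.03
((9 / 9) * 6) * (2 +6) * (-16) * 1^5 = -768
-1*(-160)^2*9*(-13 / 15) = 199680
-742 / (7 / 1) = -106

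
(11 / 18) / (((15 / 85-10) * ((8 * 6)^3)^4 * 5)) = -187 / 2248297766764258661498880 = -0.00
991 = 991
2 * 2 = 4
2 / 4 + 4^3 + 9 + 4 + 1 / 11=1707 / 22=77.59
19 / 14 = 1.36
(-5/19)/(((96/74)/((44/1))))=-2035/228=-8.93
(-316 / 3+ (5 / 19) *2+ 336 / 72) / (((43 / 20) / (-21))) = 799120 / 817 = 978.12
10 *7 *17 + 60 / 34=20260 / 17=1191.76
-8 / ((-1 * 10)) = 4 / 5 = 0.80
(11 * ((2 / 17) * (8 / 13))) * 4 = 704 / 221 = 3.19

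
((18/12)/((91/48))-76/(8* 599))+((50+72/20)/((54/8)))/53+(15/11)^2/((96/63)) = 3239936055091/1510126057440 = 2.15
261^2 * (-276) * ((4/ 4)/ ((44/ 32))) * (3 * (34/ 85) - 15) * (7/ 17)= 72648594144/ 935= 77699031.17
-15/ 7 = -2.14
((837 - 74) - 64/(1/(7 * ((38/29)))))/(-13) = -5103/377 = -13.54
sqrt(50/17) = 5* sqrt(34)/17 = 1.71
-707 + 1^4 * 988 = 281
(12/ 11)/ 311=12/ 3421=0.00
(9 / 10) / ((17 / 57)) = 513 / 170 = 3.02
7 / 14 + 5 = 11 / 2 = 5.50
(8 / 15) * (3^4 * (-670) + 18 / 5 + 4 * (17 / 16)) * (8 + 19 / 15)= -301697554 / 1125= -268175.60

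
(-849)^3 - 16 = -611960065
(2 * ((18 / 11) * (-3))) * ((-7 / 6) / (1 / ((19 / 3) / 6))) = 133 / 11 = 12.09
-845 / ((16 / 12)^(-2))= -13520 / 9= -1502.22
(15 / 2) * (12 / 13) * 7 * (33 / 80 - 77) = -3711.55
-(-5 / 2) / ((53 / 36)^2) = 3240 / 2809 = 1.15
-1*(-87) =87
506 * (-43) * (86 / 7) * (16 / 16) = -1871188 / 7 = -267312.57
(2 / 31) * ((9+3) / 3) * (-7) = -56 / 31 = -1.81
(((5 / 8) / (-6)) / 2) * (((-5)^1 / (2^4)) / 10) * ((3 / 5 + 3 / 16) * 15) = 315 / 16384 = 0.02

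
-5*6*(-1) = 30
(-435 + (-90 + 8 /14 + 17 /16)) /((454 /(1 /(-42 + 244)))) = -58617 /10271296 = -0.01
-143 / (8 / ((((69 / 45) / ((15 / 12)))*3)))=-3289 / 50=-65.78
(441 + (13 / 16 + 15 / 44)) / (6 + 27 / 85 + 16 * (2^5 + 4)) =944945 / 1244496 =0.76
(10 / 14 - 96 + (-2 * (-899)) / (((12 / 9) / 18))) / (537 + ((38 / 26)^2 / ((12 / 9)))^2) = 77340446144 / 1725983007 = 44.81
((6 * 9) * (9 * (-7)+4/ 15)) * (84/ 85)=-1422792/ 425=-3347.75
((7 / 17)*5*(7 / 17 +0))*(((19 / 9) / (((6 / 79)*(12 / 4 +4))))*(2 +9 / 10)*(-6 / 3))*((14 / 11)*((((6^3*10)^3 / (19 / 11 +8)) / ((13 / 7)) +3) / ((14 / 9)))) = -4636161274543169 / 520234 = -8911684500.71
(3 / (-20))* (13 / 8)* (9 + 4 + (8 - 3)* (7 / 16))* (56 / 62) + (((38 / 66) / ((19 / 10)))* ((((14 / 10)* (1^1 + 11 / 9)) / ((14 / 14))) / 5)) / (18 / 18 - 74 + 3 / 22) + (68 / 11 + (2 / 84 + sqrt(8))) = 2* sqrt(2) + 27008315311 / 9445645440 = 5.69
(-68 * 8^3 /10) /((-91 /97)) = 1688576 /455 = 3711.16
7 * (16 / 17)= 112 / 17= 6.59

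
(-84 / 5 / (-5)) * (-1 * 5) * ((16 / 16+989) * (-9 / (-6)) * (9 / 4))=-56133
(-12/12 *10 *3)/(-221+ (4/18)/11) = 2970/21877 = 0.14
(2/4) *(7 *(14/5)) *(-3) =-147/5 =-29.40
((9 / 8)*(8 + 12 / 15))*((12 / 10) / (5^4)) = 297 / 15625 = 0.02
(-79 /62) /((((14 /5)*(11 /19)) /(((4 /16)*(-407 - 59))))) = 91.57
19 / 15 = 1.27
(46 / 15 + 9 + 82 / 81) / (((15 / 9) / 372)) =656828 / 225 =2919.24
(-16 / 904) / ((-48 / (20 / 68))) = 5 / 46104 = 0.00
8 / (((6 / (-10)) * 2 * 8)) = -5 / 6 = -0.83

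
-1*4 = -4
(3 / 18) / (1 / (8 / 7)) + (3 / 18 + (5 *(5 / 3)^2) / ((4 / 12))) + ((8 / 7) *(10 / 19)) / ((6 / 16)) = 11605 / 266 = 43.63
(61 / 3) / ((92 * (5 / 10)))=61 / 138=0.44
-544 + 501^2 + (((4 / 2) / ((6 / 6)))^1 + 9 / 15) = 1252298 / 5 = 250459.60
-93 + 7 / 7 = -92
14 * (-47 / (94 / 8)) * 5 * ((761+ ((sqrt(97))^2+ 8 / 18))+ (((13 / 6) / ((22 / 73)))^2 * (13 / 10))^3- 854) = -84947018.00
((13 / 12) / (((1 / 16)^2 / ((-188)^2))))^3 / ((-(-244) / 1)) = 6357071310010584137728 / 1647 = 3859788287802419027.16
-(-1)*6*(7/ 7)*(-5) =-30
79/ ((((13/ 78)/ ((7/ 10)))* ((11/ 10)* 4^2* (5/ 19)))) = 31521/ 440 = 71.64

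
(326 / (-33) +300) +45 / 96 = 306863 / 1056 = 290.59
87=87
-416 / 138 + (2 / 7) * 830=113084 / 483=234.13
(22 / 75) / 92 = 11 / 3450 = 0.00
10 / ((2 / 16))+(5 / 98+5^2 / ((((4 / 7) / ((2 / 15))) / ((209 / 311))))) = 3838910 / 45717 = 83.97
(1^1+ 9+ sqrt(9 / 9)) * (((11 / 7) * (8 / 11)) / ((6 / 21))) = 44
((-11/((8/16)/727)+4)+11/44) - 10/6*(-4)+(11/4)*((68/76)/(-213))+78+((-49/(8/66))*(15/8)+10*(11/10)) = -718836283/43168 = -16652.06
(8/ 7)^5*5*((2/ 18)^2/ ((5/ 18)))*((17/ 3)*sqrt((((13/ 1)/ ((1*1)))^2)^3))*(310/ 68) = 11158650880/ 453789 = 24589.95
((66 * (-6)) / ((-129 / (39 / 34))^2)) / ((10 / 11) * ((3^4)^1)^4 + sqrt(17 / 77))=-0.00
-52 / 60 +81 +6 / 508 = 305353 / 3810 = 80.15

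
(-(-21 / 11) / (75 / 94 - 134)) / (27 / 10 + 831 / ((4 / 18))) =-470 / 122718321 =-0.00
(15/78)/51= 5/1326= 0.00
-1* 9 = -9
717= 717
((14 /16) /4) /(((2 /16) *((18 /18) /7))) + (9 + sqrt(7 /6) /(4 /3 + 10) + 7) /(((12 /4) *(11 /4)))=sqrt(42) /561 + 1873 /132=14.20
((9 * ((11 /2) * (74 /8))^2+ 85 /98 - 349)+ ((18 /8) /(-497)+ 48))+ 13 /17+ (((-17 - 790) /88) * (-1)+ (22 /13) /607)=7558141614396455 /328554978752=23004.19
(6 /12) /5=1 /10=0.10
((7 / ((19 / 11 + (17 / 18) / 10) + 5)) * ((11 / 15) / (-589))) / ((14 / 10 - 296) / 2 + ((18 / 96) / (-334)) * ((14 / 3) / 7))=12344640 / 1423284821569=0.00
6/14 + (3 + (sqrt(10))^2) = 94/7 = 13.43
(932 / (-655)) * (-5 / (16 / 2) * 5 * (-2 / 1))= -1165 / 131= -8.89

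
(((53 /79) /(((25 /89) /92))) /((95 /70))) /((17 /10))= 12150992 /127585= 95.24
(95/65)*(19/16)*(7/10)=2527/2080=1.21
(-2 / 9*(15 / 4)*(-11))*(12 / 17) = 110 / 17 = 6.47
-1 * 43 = -43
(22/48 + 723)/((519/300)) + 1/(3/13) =146191/346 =422.52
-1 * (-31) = 31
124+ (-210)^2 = 44224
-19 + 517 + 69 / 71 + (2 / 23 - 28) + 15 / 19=14640036 / 31027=471.85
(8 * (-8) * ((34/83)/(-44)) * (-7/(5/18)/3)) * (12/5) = -274176/22825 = -12.01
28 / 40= 7 / 10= 0.70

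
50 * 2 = 100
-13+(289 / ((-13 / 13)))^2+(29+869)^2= 889912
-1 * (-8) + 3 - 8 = 3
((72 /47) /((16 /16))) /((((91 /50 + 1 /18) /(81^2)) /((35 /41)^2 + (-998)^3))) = -88800291950401820700 /16670477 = -5326799704075.76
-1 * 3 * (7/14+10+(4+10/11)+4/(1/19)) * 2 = -548.45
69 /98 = 0.70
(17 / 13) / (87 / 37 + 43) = 629 / 21814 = 0.03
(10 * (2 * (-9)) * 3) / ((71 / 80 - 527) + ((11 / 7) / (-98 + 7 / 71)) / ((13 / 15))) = 3036196800 / 2958217261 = 1.03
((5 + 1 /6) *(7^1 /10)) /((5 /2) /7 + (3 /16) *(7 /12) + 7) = 24304 /50175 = 0.48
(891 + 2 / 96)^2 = 1829187361 / 2304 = 793918.13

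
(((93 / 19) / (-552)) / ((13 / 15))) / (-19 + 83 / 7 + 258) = -3255 / 79806688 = -0.00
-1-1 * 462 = -463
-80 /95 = -16 /19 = -0.84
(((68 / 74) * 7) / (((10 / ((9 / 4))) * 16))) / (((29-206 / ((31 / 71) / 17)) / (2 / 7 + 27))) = -100657 / 325919680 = -0.00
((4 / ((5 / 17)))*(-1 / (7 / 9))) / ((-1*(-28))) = -153 / 245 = -0.62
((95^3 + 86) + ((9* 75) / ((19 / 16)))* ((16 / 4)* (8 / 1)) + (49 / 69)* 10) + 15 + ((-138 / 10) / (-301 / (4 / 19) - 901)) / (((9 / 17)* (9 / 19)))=481629023169002 / 550010385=875672.60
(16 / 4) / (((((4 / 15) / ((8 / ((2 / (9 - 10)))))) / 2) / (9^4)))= -787320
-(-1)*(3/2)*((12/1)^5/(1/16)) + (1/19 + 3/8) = 907739201/152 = 5971968.43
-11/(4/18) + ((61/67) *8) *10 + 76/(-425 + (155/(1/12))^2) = 10816850409/463529450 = 23.34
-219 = -219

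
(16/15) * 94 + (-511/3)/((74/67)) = -19963/370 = -53.95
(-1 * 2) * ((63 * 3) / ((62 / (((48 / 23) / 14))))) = -648 / 713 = -0.91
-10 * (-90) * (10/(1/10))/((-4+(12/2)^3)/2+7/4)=360000/431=835.27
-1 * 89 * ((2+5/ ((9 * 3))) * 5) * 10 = -262550/ 27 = -9724.07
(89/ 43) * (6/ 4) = 267/ 86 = 3.10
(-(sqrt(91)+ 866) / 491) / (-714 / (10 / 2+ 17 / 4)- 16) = 37 * sqrt(91) / 1692968+ 16021 / 846484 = 0.02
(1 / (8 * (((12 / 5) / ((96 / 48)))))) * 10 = 25 / 24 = 1.04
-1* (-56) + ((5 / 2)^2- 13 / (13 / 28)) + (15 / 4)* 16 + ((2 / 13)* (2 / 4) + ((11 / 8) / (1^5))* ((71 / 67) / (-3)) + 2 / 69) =45132047 / 480792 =93.87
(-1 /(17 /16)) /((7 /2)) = -32 /119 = -0.27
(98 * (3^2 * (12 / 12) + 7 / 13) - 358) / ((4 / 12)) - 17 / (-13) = 22511 / 13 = 1731.62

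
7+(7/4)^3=791/64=12.36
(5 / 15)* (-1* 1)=-1 / 3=-0.33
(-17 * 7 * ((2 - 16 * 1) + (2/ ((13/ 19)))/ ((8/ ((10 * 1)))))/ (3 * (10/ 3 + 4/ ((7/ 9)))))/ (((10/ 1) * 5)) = 0.97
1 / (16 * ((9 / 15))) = 5 / 48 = 0.10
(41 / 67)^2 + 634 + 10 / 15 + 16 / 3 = 2874641 / 4489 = 640.37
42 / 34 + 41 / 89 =2566 / 1513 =1.70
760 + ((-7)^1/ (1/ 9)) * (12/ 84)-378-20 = 353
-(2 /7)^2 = -4 /49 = -0.08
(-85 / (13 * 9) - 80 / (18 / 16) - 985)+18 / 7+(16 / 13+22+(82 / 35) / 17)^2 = -273638260076 / 538472025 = -508.18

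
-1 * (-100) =100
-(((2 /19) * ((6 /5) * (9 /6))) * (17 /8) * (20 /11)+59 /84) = -25183 /17556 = -1.43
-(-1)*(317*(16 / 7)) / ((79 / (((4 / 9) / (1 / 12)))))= 81152 / 1659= 48.92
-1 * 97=-97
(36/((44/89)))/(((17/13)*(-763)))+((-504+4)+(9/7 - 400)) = -128239866/142681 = -898.79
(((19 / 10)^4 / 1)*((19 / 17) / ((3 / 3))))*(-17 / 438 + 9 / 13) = 9213564379 / 967980000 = 9.52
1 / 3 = 0.33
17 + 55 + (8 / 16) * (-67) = 77 / 2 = 38.50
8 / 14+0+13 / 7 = 17 / 7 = 2.43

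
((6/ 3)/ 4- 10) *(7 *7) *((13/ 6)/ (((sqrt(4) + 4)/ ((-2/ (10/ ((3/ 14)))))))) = 1729/ 240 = 7.20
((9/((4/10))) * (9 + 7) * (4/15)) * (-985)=-94560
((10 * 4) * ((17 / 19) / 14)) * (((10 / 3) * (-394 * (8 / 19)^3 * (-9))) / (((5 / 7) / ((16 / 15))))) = 438960128 / 130321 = 3368.30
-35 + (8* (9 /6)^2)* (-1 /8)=-149 /4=-37.25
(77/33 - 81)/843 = -236/2529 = -0.09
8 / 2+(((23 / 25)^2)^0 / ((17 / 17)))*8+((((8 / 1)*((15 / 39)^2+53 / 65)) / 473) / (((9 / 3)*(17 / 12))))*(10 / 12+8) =22299772 / 1853085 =12.03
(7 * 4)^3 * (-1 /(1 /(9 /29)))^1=-197568 /29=-6812.69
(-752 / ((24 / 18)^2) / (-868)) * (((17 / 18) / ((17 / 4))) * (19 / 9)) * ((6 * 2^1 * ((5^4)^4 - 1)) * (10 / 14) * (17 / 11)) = 7721455891876480 / 16709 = 462113585006.67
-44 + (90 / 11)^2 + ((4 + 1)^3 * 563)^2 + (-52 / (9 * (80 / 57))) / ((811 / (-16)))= 7290113691467713 / 1471965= 4952640648.02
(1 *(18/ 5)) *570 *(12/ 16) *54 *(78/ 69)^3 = 120051.87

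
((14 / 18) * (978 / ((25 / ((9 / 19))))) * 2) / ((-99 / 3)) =-4564 / 5225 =-0.87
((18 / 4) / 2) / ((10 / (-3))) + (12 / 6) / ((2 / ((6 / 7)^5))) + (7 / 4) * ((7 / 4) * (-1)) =-4403213 / 1344560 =-3.27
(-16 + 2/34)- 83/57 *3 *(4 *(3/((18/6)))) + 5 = -28.41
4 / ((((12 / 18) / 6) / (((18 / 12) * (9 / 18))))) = 27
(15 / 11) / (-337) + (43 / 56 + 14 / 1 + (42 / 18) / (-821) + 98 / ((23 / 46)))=107761892759 / 511299096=210.76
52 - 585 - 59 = -592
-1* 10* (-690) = 6900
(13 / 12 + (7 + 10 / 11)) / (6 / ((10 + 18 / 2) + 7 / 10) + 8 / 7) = 1636873 / 263472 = 6.21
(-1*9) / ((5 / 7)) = -63 / 5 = -12.60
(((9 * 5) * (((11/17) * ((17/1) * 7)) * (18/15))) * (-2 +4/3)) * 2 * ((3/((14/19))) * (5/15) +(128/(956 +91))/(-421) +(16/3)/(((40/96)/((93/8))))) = -832469.59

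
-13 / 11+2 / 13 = -1.03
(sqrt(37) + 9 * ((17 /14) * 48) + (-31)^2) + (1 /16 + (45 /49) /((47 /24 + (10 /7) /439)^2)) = sqrt(37) + 3483072896790071 /2344126202992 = 1491.96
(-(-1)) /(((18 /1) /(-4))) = -2 /9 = -0.22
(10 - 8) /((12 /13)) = 2.17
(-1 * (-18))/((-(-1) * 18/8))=8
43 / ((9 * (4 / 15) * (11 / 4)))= 215 / 33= 6.52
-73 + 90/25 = -347/5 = -69.40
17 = 17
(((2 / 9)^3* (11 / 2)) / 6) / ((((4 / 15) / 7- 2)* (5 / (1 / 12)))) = -77 / 901044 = -0.00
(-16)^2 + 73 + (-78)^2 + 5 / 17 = 109026 / 17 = 6413.29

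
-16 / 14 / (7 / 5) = -0.82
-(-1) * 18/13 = 1.38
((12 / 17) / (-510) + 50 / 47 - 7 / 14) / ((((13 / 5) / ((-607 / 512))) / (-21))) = 973832559 / 180816896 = 5.39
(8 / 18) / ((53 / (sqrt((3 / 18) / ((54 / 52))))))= 4*sqrt(13) / 4293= 0.00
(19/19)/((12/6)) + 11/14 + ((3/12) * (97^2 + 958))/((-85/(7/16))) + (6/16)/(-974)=-223551341/18544960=-12.05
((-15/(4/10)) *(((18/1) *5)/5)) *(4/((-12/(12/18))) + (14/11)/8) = 1875/44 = 42.61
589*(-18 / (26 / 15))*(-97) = 7712955 / 13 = 593304.23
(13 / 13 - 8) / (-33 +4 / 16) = 28 / 131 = 0.21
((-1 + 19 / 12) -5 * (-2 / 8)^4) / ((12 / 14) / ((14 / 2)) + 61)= 21217 / 2300160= 0.01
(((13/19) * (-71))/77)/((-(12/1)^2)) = 923/210672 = 0.00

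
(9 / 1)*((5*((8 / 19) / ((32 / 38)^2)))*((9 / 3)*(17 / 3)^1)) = 14535 / 32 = 454.22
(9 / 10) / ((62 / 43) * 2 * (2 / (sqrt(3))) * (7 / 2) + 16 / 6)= -49923 / 2677420 + 251937 * sqrt(3) / 5354840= 0.06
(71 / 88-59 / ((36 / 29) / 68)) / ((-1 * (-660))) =-2559017 / 522720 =-4.90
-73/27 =-2.70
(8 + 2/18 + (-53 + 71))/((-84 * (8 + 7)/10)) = -235/1134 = -0.21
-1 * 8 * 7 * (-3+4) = -56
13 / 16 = 0.81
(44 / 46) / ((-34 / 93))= -1023 / 391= -2.62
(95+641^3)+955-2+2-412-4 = 263375355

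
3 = 3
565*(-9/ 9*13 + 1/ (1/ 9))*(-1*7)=15820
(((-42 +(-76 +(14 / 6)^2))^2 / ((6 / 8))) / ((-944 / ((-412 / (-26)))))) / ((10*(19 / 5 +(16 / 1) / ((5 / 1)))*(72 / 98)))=-739867849 / 134194320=-5.51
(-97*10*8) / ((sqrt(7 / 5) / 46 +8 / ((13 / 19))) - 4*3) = 60326240*sqrt(35) / 168097 +4269241600 / 168097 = 27520.64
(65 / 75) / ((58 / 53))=689 / 870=0.79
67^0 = 1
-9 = -9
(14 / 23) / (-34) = -7 / 391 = -0.02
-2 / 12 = -1 / 6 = -0.17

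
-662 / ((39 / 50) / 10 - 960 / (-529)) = -175099000 / 500631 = -349.76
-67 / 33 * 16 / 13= -1072 / 429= -2.50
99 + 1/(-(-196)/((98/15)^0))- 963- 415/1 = -250683/196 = -1278.99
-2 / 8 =-1 / 4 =-0.25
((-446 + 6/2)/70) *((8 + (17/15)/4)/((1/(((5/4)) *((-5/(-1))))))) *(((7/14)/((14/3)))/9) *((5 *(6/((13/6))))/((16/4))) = -157265/11648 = -13.50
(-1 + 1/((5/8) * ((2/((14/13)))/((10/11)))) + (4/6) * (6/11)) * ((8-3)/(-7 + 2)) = -21/143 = -0.15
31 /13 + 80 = 1071 /13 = 82.38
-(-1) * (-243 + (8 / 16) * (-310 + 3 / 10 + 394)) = -4017 / 20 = -200.85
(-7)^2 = 49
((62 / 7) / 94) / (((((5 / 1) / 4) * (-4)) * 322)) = -31 / 529690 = -0.00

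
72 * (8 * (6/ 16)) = 216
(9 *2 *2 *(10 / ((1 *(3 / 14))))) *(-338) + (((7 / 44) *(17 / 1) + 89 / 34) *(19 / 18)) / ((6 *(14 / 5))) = -214071011215 / 376992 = -567839.67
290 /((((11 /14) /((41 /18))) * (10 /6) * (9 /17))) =952.80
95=95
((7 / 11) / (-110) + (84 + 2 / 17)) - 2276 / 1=-45087139 / 20570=-2191.89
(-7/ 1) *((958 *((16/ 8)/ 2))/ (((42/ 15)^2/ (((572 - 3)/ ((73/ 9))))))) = -61323975/ 1022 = -60003.89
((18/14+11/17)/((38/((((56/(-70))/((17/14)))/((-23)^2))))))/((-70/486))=1944/4420255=0.00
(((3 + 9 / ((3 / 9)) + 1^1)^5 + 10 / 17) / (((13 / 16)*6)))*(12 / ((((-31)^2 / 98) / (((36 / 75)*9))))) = 164837951582976 / 5309525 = 31045705.89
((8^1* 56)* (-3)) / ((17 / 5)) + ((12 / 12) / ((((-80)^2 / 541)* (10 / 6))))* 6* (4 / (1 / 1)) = -26797227 / 68000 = -394.08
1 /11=0.09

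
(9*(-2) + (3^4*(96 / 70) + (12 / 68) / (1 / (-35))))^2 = 2674027521 / 354025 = 7553.22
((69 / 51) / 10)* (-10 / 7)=-23 / 119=-0.19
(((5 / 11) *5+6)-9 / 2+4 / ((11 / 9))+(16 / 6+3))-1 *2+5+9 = 1631 / 66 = 24.71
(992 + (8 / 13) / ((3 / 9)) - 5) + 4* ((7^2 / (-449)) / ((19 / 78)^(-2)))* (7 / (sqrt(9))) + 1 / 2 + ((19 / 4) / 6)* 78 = 8613393251 / 8195148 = 1051.04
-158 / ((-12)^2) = -79 / 72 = -1.10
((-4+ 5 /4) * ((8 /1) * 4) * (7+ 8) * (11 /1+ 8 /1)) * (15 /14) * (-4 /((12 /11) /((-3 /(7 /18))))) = -37243800 /49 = -760077.55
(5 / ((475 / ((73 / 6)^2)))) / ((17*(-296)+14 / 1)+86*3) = -5329 / 16279200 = -0.00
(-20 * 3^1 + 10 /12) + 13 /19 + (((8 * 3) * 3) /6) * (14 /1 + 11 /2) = 20009 /114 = 175.52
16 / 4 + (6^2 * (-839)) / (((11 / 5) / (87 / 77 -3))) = 25679.18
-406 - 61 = -467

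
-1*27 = -27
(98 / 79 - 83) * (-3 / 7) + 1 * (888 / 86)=1078743 / 23779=45.37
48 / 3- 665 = -649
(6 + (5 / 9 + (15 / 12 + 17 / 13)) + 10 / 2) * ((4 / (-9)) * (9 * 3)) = -6605 / 39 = -169.36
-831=-831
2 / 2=1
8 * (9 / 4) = 18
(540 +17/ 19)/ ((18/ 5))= 51385/ 342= 150.25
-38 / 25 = -1.52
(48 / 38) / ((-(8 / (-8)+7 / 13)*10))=0.27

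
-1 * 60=-60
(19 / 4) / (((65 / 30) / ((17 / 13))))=969 / 338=2.87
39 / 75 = 13 / 25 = 0.52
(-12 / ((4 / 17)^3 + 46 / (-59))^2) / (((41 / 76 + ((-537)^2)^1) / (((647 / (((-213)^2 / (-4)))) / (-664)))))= -2065786470861754 / 339619902694546120211565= -0.00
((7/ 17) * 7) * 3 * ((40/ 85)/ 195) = 392/ 18785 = 0.02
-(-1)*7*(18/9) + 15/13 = 197/13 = 15.15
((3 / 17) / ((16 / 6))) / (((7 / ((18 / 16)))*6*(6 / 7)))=9 / 4352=0.00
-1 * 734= -734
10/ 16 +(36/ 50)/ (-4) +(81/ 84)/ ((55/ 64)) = 24133/ 15400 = 1.57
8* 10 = 80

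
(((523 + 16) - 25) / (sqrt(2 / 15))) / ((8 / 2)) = 351.91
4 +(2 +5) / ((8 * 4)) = 135 / 32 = 4.22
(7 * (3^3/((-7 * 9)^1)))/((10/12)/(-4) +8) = -72/187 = -0.39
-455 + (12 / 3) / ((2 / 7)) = -441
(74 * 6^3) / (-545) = -15984 / 545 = -29.33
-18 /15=-6 /5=-1.20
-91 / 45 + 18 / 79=-1.79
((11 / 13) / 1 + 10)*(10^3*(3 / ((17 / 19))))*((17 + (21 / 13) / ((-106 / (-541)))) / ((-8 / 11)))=-384426788625 / 304538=-1262327.82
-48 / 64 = -3 / 4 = -0.75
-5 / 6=-0.83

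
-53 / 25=-2.12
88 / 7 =12.57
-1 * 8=-8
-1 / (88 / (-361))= 361 / 88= 4.10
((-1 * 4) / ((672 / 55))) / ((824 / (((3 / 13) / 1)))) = -55 / 599872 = -0.00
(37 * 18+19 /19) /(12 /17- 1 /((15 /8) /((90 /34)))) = -11339 /12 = -944.92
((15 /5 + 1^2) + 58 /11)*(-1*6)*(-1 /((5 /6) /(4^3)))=235008 /55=4272.87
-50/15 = -3.33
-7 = -7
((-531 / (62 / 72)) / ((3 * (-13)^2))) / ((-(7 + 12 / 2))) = 6372 / 68107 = 0.09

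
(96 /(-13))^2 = 9216 /169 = 54.53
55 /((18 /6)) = 55 /3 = 18.33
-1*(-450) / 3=150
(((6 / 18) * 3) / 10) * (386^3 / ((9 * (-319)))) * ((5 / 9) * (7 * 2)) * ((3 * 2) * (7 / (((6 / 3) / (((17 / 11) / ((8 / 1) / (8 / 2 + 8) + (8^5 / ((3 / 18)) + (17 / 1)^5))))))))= -0.31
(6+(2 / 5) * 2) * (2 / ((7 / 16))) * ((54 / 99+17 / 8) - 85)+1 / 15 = -2559.21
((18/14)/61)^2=81/182329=0.00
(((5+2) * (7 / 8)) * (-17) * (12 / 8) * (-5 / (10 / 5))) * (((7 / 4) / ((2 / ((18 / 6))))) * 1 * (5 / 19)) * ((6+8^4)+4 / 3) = 2691735375 / 2432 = 1106799.09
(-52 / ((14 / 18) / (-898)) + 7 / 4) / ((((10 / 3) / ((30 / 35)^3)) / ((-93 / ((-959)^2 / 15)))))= -37991291895 / 2208154081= -17.21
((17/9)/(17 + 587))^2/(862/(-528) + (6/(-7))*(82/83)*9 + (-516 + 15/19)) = -35092981/1881903568159782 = -0.00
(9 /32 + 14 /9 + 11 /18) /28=235 /2688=0.09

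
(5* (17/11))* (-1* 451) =-3485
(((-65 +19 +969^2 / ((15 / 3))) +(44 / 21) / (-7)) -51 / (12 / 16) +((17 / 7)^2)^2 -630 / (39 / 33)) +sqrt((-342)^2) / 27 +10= 29215723258 / 156065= 187202.28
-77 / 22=-3.50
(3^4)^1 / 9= 9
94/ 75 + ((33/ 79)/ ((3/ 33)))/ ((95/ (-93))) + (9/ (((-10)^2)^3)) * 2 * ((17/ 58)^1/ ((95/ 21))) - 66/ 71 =-193520489734849/ 46358385000000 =-4.17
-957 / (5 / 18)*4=-68904 / 5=-13780.80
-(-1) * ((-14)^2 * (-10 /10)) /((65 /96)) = -18816 /65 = -289.48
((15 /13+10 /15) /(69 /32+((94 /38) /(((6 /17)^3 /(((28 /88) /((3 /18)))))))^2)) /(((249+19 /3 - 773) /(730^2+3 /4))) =-8567660427966288 /52757145229813583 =-0.16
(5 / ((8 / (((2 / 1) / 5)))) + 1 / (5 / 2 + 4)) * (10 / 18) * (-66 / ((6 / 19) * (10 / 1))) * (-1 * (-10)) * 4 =-7315 / 39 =-187.56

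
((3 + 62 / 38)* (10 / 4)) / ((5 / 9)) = 396 / 19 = 20.84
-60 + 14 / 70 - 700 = -3799 / 5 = -759.80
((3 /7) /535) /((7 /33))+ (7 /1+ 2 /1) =236034 /26215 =9.00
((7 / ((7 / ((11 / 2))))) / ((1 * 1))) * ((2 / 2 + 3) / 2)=11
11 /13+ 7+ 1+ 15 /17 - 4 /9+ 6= 30400 /1989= 15.28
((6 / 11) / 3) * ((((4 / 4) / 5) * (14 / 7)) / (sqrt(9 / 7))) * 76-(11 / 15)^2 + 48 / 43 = 5597 / 9675 + 304 * sqrt(7) / 165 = 5.45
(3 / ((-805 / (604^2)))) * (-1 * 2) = 2188896 / 805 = 2719.13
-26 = -26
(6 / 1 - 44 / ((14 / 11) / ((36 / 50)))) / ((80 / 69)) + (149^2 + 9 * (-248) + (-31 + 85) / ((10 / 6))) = 139895743 / 7000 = 19985.11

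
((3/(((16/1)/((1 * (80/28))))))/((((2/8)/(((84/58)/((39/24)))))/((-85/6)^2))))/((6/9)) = 216750/377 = 574.93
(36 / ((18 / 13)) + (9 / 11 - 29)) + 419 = 4585 / 11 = 416.82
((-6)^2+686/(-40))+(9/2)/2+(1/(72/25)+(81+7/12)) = 103.03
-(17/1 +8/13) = -229/13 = -17.62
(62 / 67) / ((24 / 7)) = 217 / 804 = 0.27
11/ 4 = 2.75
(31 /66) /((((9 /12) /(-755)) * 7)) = -46810 /693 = -67.55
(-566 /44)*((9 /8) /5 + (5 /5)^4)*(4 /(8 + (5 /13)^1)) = -180271 /23980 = -7.52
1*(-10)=-10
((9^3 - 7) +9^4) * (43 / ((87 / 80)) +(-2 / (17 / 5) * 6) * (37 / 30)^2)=248871.78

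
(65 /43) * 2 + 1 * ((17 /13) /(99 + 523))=3.03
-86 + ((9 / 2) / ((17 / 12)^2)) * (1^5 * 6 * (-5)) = -153.27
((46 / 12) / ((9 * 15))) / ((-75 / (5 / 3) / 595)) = -2737 / 7290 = -0.38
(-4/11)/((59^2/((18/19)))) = -72/727529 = -0.00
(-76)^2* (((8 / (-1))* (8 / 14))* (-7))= 184832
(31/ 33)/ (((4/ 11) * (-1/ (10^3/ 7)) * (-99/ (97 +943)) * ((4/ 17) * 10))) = 3425500/ 2079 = 1647.67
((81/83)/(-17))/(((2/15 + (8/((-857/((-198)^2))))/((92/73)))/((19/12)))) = 7982955/25492266088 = 0.00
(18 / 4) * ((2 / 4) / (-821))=-9 / 3284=-0.00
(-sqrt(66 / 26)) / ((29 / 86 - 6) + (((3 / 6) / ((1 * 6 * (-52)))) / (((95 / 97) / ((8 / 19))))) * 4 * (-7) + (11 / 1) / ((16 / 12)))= -931380 * sqrt(429) / 31559351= -0.61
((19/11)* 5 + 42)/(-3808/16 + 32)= -557/2266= -0.25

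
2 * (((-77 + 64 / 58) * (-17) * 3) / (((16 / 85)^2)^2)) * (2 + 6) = 5859572356875 / 118784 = 49329643.36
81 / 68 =1.19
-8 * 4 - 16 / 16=-33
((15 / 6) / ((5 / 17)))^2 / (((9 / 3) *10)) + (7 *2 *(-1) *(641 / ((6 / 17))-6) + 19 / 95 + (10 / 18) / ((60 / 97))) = -27365933 / 1080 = -25338.83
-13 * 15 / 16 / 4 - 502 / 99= -51433 / 6336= -8.12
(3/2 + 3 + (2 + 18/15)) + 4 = 117/10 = 11.70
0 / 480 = 0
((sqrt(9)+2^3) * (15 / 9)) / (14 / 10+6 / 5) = 7.05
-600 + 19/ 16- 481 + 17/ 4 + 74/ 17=-291369/ 272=-1071.21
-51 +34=-17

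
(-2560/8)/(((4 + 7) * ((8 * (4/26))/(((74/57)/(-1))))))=19240/627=30.69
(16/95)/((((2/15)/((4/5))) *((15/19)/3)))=96/25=3.84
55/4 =13.75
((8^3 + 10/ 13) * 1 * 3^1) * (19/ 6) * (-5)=-316635/ 13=-24356.54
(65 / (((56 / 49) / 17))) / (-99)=-7735 / 792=-9.77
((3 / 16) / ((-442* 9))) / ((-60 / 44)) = 0.00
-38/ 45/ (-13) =38/ 585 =0.06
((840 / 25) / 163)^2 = 0.04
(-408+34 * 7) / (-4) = 85 / 2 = 42.50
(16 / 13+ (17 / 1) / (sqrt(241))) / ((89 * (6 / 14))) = 119 * sqrt(241) / 64347+ 112 / 3471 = 0.06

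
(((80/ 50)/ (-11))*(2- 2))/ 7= 0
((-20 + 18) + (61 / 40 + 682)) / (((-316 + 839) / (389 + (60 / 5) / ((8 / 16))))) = 11258793 / 20920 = 538.18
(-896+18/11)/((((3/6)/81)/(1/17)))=-1593756/187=-8522.76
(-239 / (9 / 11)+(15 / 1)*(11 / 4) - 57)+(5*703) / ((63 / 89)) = 391253 / 84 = 4657.77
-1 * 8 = -8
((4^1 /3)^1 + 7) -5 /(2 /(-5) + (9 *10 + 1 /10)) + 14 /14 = 2774 /299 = 9.28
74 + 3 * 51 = 227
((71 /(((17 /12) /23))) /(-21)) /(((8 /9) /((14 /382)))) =-14697 /6494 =-2.26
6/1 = 6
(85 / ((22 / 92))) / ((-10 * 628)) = -391 / 6908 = -0.06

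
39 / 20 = 1.95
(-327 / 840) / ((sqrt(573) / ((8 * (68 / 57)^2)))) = -504016 * sqrt(573) / 65158695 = -0.19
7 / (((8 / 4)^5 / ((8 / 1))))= 7 / 4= 1.75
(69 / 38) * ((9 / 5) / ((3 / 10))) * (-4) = -828 / 19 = -43.58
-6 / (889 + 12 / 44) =-33 / 4891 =-0.01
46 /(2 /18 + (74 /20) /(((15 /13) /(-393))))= -20700 /567049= -0.04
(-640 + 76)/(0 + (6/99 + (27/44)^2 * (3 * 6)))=-82.47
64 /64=1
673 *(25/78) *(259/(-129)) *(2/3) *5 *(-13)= 21788375/1161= 18766.90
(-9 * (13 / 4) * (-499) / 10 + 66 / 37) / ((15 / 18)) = 1753.63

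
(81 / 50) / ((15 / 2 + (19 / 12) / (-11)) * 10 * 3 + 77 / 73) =21681 / 2967575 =0.01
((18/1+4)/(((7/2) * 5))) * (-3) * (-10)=264/7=37.71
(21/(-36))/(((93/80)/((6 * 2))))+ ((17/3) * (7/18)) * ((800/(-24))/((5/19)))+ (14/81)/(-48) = -17184937/60264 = -285.16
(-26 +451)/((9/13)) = 5525/9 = 613.89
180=180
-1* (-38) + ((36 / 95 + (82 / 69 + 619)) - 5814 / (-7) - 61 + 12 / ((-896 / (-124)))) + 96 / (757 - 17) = 19421241547 / 13581960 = 1429.93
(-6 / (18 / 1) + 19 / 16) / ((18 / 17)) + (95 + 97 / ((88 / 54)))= 1476251 / 9504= 155.33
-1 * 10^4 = -10000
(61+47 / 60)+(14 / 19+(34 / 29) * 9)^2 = 3446752907 / 18216060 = 189.22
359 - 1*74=285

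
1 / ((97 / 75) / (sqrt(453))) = 75 * sqrt(453) / 97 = 16.46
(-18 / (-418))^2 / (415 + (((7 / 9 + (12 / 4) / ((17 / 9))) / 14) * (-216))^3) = -136497879 / 3550103324202919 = -0.00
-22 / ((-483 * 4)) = 0.01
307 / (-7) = -307 / 7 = -43.86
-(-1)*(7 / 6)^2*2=49 / 18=2.72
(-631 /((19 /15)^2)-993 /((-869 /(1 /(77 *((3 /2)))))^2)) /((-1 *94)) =1907015115654289 /455803140823338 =4.18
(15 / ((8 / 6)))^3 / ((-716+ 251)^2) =405 / 61504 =0.01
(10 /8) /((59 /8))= 0.17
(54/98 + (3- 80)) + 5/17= -63437/833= -76.15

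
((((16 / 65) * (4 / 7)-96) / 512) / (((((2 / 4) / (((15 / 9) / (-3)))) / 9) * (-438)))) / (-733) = 1363 / 233727312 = 0.00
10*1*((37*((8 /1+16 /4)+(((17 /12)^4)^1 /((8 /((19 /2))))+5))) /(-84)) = -95.95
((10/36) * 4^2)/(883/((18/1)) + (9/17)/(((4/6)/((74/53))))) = 0.09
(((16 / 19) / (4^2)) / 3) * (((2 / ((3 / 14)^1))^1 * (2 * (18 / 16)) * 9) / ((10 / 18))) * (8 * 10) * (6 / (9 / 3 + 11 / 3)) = 40824 / 95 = 429.73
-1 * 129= -129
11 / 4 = 2.75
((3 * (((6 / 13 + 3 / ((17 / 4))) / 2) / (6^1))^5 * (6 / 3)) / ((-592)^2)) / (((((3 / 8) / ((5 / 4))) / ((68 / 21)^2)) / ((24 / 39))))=735042215 / 229070359938380688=0.00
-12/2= -6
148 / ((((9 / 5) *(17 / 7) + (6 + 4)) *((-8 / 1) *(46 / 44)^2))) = -313390 / 266087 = -1.18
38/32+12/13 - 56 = -53.89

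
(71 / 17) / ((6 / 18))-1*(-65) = 1318 / 17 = 77.53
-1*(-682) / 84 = 341 / 42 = 8.12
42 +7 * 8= 98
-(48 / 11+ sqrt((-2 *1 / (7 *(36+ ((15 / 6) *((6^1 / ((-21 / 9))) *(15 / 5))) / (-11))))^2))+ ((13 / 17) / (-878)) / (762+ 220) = -120516056941 / 27570441492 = -4.37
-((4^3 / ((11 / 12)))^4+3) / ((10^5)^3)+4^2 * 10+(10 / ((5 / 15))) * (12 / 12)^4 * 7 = 5417169999652107605101 / 14641000000000000000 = 370.00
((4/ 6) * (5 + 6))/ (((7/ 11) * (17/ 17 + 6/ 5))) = 110/ 21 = 5.24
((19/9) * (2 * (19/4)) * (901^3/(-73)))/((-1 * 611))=264047205061/802854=328885.71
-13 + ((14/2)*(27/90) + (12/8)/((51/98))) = -1363/170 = -8.02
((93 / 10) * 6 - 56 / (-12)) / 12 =907 / 180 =5.04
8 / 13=0.62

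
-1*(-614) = 614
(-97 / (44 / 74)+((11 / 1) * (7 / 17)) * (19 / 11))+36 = -44623 / 374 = -119.31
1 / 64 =0.02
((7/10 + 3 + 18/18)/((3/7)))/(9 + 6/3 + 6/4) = 329/375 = 0.88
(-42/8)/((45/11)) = -77/60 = -1.28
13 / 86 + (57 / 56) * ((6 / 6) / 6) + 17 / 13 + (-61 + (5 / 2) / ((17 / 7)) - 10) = -72738947 / 1064336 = -68.34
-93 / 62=-3 / 2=-1.50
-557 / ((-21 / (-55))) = -30635 / 21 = -1458.81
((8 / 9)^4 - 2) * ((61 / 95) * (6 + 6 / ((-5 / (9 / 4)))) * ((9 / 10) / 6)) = -3028223 / 6925500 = -0.44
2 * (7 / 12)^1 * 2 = 7 / 3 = 2.33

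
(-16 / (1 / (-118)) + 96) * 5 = 9920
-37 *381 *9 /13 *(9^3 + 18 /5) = -464735799 /65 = -7149781.52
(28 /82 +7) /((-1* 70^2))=-43 /28700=-0.00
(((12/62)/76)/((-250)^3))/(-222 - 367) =3/10841281250000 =0.00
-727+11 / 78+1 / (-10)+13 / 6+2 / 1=-93963 / 130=-722.79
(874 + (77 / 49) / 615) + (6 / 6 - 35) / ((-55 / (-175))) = 36265441 / 47355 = 765.82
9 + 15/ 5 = 12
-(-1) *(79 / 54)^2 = 6241 / 2916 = 2.14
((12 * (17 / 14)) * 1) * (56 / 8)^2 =714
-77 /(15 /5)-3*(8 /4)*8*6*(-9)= 2566.33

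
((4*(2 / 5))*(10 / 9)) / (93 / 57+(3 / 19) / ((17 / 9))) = 2584 / 2493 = 1.04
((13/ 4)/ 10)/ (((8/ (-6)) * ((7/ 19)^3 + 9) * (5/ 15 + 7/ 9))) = -2407509/ 99318400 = -0.02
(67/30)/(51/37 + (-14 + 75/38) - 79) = -47101/1890675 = -0.02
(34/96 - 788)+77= -34111/48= -710.65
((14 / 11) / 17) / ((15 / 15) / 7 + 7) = 49 / 4675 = 0.01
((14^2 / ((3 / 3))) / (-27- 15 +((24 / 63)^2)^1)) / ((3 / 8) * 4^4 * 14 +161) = -6174 / 1984235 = -0.00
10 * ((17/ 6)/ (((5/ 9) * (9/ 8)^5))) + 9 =734203/ 19683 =37.30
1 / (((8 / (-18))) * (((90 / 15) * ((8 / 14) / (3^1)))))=-63 / 32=-1.97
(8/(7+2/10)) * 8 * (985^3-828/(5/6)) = 76453650512/9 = 8494850056.89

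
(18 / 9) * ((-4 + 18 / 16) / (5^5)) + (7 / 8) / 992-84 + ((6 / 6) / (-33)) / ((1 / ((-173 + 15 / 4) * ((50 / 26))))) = -788767991753 / 10639200000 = -74.14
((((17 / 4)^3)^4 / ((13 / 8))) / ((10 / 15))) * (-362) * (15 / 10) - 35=-949091626355688989 / 54525952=-17406236691.76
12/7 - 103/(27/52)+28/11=-403556/2079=-194.11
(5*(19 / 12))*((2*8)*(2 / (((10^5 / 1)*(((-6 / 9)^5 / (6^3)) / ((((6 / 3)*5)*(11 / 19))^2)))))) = -264627 / 1900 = -139.28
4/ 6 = 2/ 3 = 0.67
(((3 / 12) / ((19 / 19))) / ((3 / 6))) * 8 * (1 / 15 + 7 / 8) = 113 / 30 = 3.77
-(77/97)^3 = -456533/912673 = -0.50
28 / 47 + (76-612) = -25164 / 47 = -535.40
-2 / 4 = -1 / 2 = -0.50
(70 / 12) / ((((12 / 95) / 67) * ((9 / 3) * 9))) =222775 / 1944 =114.60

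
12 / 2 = 6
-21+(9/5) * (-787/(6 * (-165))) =-10763/550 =-19.57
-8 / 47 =-0.17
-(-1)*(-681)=-681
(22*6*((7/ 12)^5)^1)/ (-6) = -184877/ 124416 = -1.49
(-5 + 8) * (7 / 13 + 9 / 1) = 28.62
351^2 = 123201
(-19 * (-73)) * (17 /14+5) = 120669 /14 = 8619.21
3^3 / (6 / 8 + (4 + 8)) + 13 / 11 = 617 / 187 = 3.30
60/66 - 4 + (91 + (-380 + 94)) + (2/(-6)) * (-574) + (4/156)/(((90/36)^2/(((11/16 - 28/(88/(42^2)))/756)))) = -219263063/32432400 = -6.76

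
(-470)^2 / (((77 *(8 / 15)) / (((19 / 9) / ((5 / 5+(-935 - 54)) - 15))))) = -5246375 / 463386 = -11.32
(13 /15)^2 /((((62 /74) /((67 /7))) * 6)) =1.43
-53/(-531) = 53/531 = 0.10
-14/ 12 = -7/ 6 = -1.17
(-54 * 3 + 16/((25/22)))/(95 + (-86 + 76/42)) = -77658/5675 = -13.68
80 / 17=4.71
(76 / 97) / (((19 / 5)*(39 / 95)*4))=0.13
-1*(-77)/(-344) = -77/344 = -0.22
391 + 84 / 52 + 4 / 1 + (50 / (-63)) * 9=35442 / 91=389.47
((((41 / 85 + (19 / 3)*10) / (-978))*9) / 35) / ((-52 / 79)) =1285567 / 50432200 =0.03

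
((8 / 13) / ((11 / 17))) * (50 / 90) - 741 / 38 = -18.97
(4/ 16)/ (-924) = -1/ 3696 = -0.00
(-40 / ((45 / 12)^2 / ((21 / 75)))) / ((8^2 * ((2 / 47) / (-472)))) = 155288 / 1125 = 138.03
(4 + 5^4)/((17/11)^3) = 49247/289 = 170.40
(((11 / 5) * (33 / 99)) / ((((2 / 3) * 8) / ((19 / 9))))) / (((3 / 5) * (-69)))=-0.01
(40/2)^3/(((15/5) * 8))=1000/3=333.33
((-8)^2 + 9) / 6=73 / 6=12.17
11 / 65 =0.17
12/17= 0.71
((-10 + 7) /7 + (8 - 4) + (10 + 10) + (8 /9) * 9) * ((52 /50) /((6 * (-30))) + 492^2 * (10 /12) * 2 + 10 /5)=200611531627 /15750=12737240.10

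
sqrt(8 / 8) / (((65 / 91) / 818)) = 5726 / 5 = 1145.20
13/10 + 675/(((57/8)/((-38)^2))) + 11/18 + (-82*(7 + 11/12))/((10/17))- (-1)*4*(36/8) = 24428939/180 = 135716.33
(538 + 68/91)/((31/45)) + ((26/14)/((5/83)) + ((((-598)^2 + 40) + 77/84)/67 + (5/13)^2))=906815890759/147425460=6151.01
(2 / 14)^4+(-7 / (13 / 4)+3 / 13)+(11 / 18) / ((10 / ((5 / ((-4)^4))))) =-552727249 / 287659008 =-1.92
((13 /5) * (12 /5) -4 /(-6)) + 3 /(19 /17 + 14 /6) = 102643 /13200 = 7.78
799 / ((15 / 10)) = 1598 / 3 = 532.67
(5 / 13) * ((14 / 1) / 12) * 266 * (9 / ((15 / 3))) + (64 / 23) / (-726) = 23318341 / 108537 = 214.84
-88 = -88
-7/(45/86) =-602/45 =-13.38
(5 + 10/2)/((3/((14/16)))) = 2.92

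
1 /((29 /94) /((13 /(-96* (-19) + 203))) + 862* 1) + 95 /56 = 105722397 /62280232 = 1.70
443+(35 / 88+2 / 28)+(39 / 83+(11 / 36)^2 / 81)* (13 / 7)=298111060603 / 670901616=444.34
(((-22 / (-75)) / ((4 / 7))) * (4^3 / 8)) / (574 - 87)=308 / 36525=0.01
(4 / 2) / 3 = 2 / 3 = 0.67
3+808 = 811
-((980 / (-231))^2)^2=-384160000 / 1185921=-323.93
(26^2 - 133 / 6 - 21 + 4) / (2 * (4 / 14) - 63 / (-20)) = 267470 / 1563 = 171.13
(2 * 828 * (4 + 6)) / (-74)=-8280 / 37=-223.78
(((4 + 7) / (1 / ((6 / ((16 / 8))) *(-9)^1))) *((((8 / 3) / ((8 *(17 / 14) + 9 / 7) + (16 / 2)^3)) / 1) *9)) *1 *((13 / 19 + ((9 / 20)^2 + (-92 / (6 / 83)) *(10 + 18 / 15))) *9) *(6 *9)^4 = 3693044355333934392 / 248425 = 14865832163968.74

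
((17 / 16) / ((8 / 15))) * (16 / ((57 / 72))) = 765 / 19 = 40.26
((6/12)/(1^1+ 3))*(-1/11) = -1/88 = -0.01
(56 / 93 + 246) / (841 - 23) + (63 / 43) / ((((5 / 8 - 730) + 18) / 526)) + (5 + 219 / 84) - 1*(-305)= 3870021378397 / 12410864508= 311.83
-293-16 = -309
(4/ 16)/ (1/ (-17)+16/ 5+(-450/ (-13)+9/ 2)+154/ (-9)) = 9945/ 1000286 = 0.01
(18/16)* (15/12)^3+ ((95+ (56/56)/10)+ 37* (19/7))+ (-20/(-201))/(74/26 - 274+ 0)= 100418976859/507870720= 197.73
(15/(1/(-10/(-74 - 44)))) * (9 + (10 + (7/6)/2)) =5875/236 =24.89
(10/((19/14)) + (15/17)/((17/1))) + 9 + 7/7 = 95655/5491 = 17.42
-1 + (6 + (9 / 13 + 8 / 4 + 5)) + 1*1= 13.69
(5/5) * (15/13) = 15/13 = 1.15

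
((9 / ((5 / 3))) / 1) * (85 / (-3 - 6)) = -51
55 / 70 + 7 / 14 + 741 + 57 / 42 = 10411 / 14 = 743.64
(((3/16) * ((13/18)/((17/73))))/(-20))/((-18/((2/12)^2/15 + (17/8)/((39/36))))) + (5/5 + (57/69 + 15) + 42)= 429277004057/7296998400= 58.83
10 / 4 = 5 / 2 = 2.50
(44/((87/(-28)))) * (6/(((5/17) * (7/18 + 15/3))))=-753984/14065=-53.61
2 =2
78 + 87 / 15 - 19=324 / 5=64.80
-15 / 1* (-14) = 210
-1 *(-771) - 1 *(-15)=786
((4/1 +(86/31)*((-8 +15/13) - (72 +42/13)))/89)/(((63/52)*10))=-12020/57939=-0.21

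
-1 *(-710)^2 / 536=-940.49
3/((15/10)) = 2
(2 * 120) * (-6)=-1440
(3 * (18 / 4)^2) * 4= 243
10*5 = 50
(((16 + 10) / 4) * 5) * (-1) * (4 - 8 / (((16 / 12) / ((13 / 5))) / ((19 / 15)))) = 2561 / 5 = 512.20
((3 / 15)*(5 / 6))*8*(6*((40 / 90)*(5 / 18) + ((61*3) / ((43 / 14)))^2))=4253518832 / 149769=28400.53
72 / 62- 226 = -6970 / 31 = -224.84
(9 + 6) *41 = 615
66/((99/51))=34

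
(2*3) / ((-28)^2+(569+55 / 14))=84 / 18997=0.00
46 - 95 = -49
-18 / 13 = -1.38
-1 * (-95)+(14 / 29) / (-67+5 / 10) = 52341 / 551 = 94.99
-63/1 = -63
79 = 79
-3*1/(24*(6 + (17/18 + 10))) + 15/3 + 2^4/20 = 7067/1220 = 5.79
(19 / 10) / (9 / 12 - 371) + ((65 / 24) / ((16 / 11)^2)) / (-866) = -0.01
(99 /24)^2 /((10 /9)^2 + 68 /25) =200475 /46592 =4.30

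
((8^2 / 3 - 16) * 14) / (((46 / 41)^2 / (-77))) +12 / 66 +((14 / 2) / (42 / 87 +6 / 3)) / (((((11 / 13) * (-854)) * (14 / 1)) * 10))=-32682929177993 / 7155973440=-4567.22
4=4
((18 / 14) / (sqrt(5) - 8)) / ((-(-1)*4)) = -18 / 413 - 9*sqrt(5) / 1652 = -0.06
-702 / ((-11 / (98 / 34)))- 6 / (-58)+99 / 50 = 50442027 / 271150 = 186.03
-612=-612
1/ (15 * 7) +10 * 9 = 9451/ 105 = 90.01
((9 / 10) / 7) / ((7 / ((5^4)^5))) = 171661376953125 / 98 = 1751646703603.32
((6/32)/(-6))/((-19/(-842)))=-421/304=-1.38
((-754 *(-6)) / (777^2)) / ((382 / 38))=28652 / 38437413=0.00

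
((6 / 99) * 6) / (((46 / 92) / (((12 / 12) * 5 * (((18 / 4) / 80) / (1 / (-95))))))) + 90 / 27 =-2125 / 132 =-16.10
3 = 3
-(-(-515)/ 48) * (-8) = 515/ 6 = 85.83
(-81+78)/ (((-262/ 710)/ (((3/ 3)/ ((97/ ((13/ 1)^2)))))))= 179985/ 12707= 14.16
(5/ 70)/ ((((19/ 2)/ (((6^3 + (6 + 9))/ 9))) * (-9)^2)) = 11/ 4617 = 0.00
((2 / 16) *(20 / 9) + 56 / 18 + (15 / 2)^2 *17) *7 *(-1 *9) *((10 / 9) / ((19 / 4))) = -2418290 / 171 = -14142.05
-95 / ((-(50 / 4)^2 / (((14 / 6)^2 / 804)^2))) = 45619 / 1636240500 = 0.00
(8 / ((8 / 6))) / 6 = 1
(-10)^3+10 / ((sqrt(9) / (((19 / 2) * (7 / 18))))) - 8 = -53767 / 54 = -995.69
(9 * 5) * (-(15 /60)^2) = -45 /16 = -2.81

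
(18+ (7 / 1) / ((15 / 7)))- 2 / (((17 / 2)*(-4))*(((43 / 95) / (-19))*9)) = 690542 / 32895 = 20.99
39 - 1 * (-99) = 138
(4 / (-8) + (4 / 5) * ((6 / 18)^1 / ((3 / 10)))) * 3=7 / 6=1.17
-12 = -12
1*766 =766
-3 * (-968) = 2904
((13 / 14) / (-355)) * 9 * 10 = -117 / 497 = -0.24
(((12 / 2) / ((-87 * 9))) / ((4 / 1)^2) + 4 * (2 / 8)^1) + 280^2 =163701287 / 2088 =78401.00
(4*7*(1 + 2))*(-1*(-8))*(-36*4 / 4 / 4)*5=-30240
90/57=30/19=1.58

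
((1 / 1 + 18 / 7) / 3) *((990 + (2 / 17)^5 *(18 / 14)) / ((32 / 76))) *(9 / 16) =7010721624825 / 4452671552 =1574.50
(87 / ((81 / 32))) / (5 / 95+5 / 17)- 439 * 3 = -230179 / 189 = -1217.88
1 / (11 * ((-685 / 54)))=-54 / 7535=-0.01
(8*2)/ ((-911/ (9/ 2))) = -72/ 911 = -0.08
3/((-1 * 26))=-3/26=-0.12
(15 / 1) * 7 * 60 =6300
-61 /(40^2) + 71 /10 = 11299 /1600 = 7.06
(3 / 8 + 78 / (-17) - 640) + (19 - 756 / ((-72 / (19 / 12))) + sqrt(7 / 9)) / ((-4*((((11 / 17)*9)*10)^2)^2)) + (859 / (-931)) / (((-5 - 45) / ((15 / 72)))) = -20894171347928444873 / 32433819840576000 - 83521*sqrt(7) / 11527152120000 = -644.21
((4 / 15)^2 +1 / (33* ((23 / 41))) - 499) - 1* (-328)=-9727052 / 56925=-170.87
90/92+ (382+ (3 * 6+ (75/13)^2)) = 3375955/7774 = 434.26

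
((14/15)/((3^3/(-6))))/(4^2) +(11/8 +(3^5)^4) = 3765727154551/1080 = 3486784402.36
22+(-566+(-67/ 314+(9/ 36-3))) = -343493/ 628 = -546.96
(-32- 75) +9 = -98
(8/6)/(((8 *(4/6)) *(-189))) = -1/756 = -0.00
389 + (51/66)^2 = 188565/484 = 389.60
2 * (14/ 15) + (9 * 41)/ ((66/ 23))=43051/ 330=130.46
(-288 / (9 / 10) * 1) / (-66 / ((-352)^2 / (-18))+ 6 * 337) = -901120 / 5693979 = -0.16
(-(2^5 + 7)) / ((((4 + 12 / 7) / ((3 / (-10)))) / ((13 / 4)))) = 10647 / 1600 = 6.65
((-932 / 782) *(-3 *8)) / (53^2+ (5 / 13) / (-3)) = 218088 / 21416243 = 0.01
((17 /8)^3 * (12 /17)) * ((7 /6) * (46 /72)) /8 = 46529 /73728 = 0.63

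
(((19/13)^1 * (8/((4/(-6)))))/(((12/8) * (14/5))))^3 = -54872000/753571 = -72.82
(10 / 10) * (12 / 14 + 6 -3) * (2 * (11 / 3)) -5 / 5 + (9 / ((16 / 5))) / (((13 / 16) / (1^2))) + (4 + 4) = 3526 / 91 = 38.75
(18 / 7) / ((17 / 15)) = 270 / 119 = 2.27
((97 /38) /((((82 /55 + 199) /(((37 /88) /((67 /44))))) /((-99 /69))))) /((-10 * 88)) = 118437 /20663010112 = 0.00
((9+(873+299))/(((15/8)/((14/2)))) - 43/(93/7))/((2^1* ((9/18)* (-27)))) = -2048711/12555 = -163.18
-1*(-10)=10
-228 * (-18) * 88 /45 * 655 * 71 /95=19643712 /5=3928742.40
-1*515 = -515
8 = 8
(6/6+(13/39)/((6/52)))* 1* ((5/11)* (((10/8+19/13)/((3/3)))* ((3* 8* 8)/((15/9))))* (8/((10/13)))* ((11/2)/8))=3948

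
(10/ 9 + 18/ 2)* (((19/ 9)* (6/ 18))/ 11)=1729/ 2673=0.65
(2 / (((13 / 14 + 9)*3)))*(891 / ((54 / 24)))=3696 / 139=26.59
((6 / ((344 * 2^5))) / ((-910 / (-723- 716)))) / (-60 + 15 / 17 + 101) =0.00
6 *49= 294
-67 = -67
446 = 446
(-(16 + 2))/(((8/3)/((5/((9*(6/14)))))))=-35/4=-8.75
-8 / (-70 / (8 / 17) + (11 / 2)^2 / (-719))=11504 / 213963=0.05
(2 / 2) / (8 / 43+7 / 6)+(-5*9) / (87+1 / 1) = 6999 / 30712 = 0.23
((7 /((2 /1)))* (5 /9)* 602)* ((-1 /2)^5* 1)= -10535 /288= -36.58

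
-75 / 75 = -1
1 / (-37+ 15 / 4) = -4 / 133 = -0.03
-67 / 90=-0.74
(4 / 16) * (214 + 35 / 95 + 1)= 1023 / 19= 53.84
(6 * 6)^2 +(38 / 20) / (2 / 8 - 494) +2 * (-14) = 12521462 / 9875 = 1268.00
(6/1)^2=36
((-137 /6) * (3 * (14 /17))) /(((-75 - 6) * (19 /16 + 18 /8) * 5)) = 15344 /378675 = 0.04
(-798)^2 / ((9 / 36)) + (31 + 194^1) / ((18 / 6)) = 2547291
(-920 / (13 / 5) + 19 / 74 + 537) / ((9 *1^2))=176441 / 8658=20.38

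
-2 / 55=-0.04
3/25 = 0.12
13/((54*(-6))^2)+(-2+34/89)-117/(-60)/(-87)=-2222095423/1354715280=-1.64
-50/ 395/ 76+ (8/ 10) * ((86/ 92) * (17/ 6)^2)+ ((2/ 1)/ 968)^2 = 6.00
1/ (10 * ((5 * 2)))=1/ 100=0.01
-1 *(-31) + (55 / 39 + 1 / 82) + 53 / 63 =2233925 / 67158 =33.26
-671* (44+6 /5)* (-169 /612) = 8375.22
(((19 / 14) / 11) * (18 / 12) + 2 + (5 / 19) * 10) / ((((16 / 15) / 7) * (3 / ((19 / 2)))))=140935 / 1408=100.10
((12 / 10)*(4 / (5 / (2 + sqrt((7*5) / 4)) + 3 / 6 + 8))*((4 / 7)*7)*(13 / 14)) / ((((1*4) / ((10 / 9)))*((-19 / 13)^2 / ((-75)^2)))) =1371.53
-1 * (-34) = 34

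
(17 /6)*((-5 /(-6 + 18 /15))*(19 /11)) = 8075 /1584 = 5.10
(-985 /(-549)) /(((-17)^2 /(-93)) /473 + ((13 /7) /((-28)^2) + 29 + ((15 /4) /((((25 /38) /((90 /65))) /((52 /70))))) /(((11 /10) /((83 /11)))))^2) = 14474558792397088000 /38653359706349238516537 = 0.00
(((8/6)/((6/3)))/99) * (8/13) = 16/3861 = 0.00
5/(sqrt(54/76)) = 5* sqrt(114)/9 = 5.93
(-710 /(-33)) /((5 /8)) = 1136 /33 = 34.42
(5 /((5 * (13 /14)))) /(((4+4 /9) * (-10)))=-63 /2600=-0.02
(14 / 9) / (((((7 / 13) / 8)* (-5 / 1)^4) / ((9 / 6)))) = 104 / 1875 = 0.06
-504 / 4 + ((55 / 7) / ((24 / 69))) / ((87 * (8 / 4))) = -1226479 / 9744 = -125.87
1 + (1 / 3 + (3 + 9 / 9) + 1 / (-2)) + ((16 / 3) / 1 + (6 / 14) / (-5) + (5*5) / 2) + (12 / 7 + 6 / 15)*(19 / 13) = 35041 / 1365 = 25.67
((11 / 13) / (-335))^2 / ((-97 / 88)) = -10648 / 1839704425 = -0.00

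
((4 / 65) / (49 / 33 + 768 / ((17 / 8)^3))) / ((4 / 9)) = 1459161 / 859096225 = 0.00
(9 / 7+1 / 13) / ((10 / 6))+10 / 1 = 4922 / 455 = 10.82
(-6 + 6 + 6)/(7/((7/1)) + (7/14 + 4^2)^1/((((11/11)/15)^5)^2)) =12/19029462890627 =0.00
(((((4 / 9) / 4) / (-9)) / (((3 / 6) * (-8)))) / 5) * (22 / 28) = 11 / 22680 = 0.00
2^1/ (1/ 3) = 6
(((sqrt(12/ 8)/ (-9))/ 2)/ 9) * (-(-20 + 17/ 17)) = -19 * sqrt(6)/ 324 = -0.14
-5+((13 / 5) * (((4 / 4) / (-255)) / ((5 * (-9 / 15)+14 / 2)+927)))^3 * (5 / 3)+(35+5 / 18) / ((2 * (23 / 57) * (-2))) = -4959116317975399857373 / 184649727320230725000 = -26.86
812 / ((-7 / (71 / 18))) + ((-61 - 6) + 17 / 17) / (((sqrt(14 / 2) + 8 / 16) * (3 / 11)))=-11870 / 27 - 968 * sqrt(7) / 27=-534.48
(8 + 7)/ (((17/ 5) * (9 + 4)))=75/ 221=0.34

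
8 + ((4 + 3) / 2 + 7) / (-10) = 139 / 20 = 6.95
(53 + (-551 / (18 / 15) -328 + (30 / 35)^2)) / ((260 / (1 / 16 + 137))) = -157624799 / 407680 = -386.64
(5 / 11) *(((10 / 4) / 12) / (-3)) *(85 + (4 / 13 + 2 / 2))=-425 / 156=-2.72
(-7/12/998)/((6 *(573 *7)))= -1/41173488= -0.00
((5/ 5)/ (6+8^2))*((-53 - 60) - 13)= -9/ 5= -1.80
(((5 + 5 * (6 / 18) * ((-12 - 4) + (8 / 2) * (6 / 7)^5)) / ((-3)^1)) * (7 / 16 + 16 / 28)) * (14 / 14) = 6.25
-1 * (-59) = 59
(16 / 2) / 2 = 4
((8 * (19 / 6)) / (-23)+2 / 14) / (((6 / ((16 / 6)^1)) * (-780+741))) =1852 / 169533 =0.01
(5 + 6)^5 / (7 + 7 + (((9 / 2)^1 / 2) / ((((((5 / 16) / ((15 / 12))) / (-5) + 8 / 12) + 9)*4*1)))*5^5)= 371705708 / 454187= 818.40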